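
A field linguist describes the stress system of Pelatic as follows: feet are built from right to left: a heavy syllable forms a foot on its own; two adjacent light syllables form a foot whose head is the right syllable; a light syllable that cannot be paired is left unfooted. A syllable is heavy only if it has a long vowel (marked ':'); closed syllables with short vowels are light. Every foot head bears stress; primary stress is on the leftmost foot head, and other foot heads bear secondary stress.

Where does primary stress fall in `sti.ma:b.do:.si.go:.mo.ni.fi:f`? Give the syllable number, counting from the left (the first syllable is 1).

2

Weights: 1 sti L, 2 ma:b H, 3 do: H, 4 si L, 5 go: H, 6 mo L, 7 ni L, 8 fi:f H.
Parse right to left (heavy = foot alone; LL = one foot; stranded L unfooted): sti (ˈma:b) (ˈdo:) si (ˈgo:) (mo.ˈni) (ˈfi:f).
Foot heads: 2, 3, 5, 7, 8.
Primary stress on the leftmost head = syllable 2.
Primary stress: syllable 2 → sti.ˈma:b.do:.si.go:.mo.ni.fi:f.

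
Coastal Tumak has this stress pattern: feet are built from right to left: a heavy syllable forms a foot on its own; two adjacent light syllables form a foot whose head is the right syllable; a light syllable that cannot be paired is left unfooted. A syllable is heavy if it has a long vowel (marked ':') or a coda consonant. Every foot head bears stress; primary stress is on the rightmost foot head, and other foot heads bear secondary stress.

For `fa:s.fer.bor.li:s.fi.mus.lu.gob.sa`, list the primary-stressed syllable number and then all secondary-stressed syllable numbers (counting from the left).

Weights: 1 fa:s H, 2 fer H, 3 bor H, 4 li:s H, 5 fi L, 6 mus H, 7 lu L, 8 gob H, 9 sa L.
Parse right to left (heavy = foot alone; LL = one foot; stranded L unfooted): (ˈfa:s) (ˈfer) (ˈbor) (ˈli:s) fi (ˈmus) lu (ˈgob) sa.
Foot heads: 1, 2, 3, 4, 6, 8.
Primary stress on the rightmost head = syllable 8.
Secondary stress on 1, 2, 3, 4, 6: ˌfa:s.ˌfer.ˌbor.ˌli:s.fi.ˌmus.lu.ˈgob.sa.

primary 8, secondary 1, 2, 3, 4, 6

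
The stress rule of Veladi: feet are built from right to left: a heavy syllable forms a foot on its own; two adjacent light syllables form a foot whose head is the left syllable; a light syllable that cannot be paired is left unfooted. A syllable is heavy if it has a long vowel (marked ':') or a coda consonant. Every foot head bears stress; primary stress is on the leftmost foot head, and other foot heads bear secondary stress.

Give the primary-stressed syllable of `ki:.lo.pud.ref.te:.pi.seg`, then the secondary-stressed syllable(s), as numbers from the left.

primary 1, secondary 3, 4, 5, 7

Weights: 1 ki: H, 2 lo L, 3 pud H, 4 ref H, 5 te: H, 6 pi L, 7 seg H.
Parse right to left (heavy = foot alone; LL = one foot; stranded L unfooted): (ˈki:) lo (ˈpud) (ˈref) (ˈte:) pi (ˈseg).
Foot heads: 1, 3, 4, 5, 7.
Primary stress on the leftmost head = syllable 1.
Secondary stress on 3, 4, 5, 7: ˈki:.lo.ˌpud.ˌref.ˌte:.pi.ˌseg.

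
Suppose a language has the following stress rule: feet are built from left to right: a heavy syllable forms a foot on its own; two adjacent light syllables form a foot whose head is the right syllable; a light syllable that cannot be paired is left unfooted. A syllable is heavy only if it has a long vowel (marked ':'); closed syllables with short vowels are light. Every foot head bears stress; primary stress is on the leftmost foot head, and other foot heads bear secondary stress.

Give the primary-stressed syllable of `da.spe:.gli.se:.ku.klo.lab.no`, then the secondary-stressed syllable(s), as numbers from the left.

primary 2, secondary 4, 6, 8

Weights: 1 da L, 2 spe: H, 3 gli L, 4 se: H, 5 ku L, 6 klo L, 7 lab L, 8 no L.
Parse left to right (heavy = foot alone; LL = one foot; stranded L unfooted): da (ˈspe:) gli (ˈse:) (ku.ˈklo) (lab.ˈno).
Foot heads: 2, 4, 6, 8.
Primary stress on the leftmost head = syllable 2.
Secondary stress on 4, 6, 8: da.ˈspe:.gli.ˌse:.ku.ˌklo.lab.ˌno.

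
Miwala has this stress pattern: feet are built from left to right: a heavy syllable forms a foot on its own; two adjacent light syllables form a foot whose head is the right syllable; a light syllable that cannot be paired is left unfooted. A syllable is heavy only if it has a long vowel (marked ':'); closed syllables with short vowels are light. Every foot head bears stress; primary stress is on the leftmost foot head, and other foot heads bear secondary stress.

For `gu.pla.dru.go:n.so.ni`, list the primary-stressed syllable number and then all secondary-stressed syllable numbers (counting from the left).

primary 2, secondary 4, 6

Weights: 1 gu L, 2 pla L, 3 dru L, 4 go:n H, 5 so L, 6 ni L.
Parse left to right (heavy = foot alone; LL = one foot; stranded L unfooted): (gu.ˈpla) dru (ˈgo:n) (so.ˈni).
Foot heads: 2, 4, 6.
Primary stress on the leftmost head = syllable 2.
Secondary stress on 4, 6: gu.ˈpla.dru.ˌgo:n.so.ˌni.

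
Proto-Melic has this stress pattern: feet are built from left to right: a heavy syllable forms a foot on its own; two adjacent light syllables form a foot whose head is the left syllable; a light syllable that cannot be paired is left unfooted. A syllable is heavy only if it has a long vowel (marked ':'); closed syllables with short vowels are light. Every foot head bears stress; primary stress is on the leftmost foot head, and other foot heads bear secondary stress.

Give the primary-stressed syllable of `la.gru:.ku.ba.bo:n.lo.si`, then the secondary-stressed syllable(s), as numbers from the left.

primary 2, secondary 3, 5, 6

Weights: 1 la L, 2 gru: H, 3 ku L, 4 ba L, 5 bo:n H, 6 lo L, 7 si L.
Parse left to right (heavy = foot alone; LL = one foot; stranded L unfooted): la (ˈgru:) (ˈku.ba) (ˈbo:n) (ˈlo.si).
Foot heads: 2, 3, 5, 6.
Primary stress on the leftmost head = syllable 2.
Secondary stress on 3, 5, 6: la.ˈgru:.ˌku.ba.ˌbo:n.ˌlo.si.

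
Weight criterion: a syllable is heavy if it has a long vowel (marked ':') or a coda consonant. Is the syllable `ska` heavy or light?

`ska`: short vowel, open (no coda). Short vowel, open → light.

light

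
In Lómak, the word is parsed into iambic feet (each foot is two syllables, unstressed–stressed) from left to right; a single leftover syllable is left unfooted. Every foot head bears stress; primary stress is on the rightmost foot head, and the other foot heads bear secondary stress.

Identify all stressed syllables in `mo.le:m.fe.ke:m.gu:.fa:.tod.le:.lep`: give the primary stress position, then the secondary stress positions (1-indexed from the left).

Parse left to right into iambic (σˈσ) feet: (mo.ˈle:m) (fe.ˈke:m) (gu:.ˈfa:) (tod.ˈle:) lep. Syllable 9 is left unfooted.
Foot heads (stressed positions): 2, 4, 6, 8.
End Rule Rightmost: primary stress on the rightmost head = syllable 8.
Secondary stress on 2, 4, 6: mo.ˌle:m.fe.ˌke:m.gu:.ˌfa:.tod.ˈle:.lep.

primary 8, secondary 2, 4, 6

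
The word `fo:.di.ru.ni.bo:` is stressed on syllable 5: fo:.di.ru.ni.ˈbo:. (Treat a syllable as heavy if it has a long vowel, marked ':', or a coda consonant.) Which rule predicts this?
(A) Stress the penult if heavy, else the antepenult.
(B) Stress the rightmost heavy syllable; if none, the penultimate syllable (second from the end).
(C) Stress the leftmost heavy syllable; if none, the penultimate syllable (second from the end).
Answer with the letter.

B

Rule A → syllable 3 (observed: 5).
Rule B → syllable 5 ✓.
Rule C → syllable 1 (observed: 5).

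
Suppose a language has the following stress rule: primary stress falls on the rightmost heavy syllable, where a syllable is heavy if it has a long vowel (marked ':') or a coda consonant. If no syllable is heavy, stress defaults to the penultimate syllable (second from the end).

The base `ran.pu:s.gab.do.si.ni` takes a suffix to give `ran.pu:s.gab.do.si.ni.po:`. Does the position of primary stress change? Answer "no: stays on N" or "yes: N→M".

yes: 3→7

Base `ran.pu:s.gab.do.si.ni` (6 syllables):
  Weights: 1 ran H, 2 pu:s H, 3 gab H, 4 do L, 5 si L, 6 ni L.
  Heavy syllables in the domain: 1, 2, 3. The rightmost is syllable 3 (gab).
  → primary stress on syllable 3.
Suffixed `ran.pu:s.gab.do.si.ni.po:` (7 syllables):
  Weights: 1 ran H, 2 pu:s H, 3 gab H, 4 do L, 5 si L, 6 ni L, 7 po: H.
  Heavy syllables in the domain: 1, 2, 3, 7. The rightmost is syllable 7 (po:).
  → primary stress on syllable 7.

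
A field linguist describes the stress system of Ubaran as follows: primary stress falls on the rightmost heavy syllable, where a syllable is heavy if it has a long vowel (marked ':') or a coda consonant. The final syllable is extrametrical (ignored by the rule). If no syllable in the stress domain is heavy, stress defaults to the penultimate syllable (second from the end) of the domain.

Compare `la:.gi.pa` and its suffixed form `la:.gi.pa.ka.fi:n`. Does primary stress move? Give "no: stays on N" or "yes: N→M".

no: stays on 1

Base `la:.gi.pa` (3 syllables):
  The final syllable (3, pa) is extrametrical; the stress domain is syllables 1–2.
  Weights: 1 la: H, 2 gi L.
  Heavy syllables in the domain: 1. The rightmost is syllable 1 (la:).
  → primary stress on syllable 1.
Suffixed `la:.gi.pa.ka.fi:n` (5 syllables):
  The final syllable (5, fi:n) is extrametrical; the stress domain is syllables 1–4.
  Weights: 1 la: H, 2 gi L, 3 pa L, 4 ka L.
  Heavy syllables in the domain: 1. The rightmost is syllable 1 (la:).
  → primary stress on syllable 1.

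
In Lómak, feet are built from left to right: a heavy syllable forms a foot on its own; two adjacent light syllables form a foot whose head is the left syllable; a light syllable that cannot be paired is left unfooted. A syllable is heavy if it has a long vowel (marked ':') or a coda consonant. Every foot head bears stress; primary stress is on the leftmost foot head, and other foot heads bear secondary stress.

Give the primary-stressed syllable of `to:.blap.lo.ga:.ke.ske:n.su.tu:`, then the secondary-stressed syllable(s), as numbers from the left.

Weights: 1 to: H, 2 blap H, 3 lo L, 4 ga: H, 5 ke L, 6 ske:n H, 7 su L, 8 tu: H.
Parse left to right (heavy = foot alone; LL = one foot; stranded L unfooted): (ˈto:) (ˈblap) lo (ˈga:) ke (ˈske:n) su (ˈtu:).
Foot heads: 1, 2, 4, 6, 8.
Primary stress on the leftmost head = syllable 1.
Secondary stress on 2, 4, 6, 8: ˈto:.ˌblap.lo.ˌga:.ke.ˌske:n.su.ˌtu:.

primary 1, secondary 2, 4, 6, 8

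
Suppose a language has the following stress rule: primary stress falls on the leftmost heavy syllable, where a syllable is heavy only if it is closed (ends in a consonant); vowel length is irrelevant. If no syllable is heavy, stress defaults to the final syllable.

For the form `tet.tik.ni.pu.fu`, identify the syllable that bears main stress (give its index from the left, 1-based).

Weights: 1 tet H, 2 tik H, 3 ni L, 4 pu L, 5 fu L.
Heavy syllables in the domain: 1, 2. The leftmost is syllable 1 (tet).
Primary stress: syllable 1 → ˈtet.tik.ni.pu.fu.

1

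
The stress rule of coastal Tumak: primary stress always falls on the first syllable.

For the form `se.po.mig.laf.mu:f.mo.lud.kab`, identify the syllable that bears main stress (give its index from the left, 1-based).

The word has 8 syllables; the first syllable is syllable 1 (se).
Primary stress: syllable 1 → ˈse.po.mig.laf.mu:f.mo.lud.kab.

1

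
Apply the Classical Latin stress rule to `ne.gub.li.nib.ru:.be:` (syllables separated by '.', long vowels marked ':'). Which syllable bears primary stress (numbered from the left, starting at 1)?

Classical Latin: stress the penult if heavy (long vowel or closed), else the antepenult.
Weights: 4 nib H, 5 ru: H, 6 be: H.
The penult (syllable 5, ru:) is heavy, so it takes stress.
Stress on syllable 5: ne.gub.li.nib.ˈru:.be:.

5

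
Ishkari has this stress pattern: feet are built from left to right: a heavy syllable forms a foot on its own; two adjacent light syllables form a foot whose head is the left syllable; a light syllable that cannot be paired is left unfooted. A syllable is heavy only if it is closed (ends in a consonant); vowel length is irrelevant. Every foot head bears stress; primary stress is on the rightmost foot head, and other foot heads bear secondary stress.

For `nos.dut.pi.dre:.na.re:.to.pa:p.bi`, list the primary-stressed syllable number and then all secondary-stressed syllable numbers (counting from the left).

Weights: 1 nos H, 2 dut H, 3 pi L, 4 dre: L, 5 na L, 6 re: L, 7 to L, 8 pa:p H, 9 bi L.
Parse left to right (heavy = foot alone; LL = one foot; stranded L unfooted): (ˈnos) (ˈdut) (ˈpi.dre:) (ˈna.re:) to (ˈpa:p) bi.
Foot heads: 1, 2, 3, 5, 8.
Primary stress on the rightmost head = syllable 8.
Secondary stress on 1, 2, 3, 5: ˌnos.ˌdut.ˌpi.dre:.ˌna.re:.to.ˈpa:p.bi.

primary 8, secondary 1, 2, 3, 5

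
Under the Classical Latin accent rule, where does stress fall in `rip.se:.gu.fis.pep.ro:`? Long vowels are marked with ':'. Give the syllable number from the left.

Classical Latin: stress the penult if heavy (long vowel or closed), else the antepenult.
Weights: 4 fis H, 5 pep H, 6 ro: H.
The penult (syllable 5, pep) is heavy, so it takes stress.
Stress on syllable 5: rip.se:.gu.fis.ˈpep.ro:.

5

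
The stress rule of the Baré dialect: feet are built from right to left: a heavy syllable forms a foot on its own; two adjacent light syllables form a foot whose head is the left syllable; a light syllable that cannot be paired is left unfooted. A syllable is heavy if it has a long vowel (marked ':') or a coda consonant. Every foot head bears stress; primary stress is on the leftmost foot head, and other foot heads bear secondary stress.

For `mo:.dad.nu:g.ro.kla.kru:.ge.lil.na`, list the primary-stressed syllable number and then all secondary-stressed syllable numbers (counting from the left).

Weights: 1 mo: H, 2 dad H, 3 nu:g H, 4 ro L, 5 kla L, 6 kru: H, 7 ge L, 8 lil H, 9 na L.
Parse right to left (heavy = foot alone; LL = one foot; stranded L unfooted): (ˈmo:) (ˈdad) (ˈnu:g) (ˈro.kla) (ˈkru:) ge (ˈlil) na.
Foot heads: 1, 2, 3, 4, 6, 8.
Primary stress on the leftmost head = syllable 1.
Secondary stress on 2, 3, 4, 6, 8: ˈmo:.ˌdad.ˌnu:g.ˌro.kla.ˌkru:.ge.ˌlil.na.

primary 1, secondary 2, 3, 4, 6, 8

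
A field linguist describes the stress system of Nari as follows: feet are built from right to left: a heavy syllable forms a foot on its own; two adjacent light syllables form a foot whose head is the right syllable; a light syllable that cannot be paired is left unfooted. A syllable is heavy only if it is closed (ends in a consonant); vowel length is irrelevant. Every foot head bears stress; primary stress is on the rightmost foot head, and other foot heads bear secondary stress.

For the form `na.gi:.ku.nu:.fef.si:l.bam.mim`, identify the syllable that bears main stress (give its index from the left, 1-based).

8

Weights: 1 na L, 2 gi: L, 3 ku L, 4 nu: L, 5 fef H, 6 si:l H, 7 bam H, 8 mim H.
Parse right to left (heavy = foot alone; LL = one foot; stranded L unfooted): (na.ˈgi:) (ku.ˈnu:) (ˈfef) (ˈsi:l) (ˈbam) (ˈmim).
Foot heads: 2, 4, 5, 6, 7, 8.
Primary stress on the rightmost head = syllable 8.
Primary stress: syllable 8 → na.gi:.ku.nu:.fef.si:l.bam.ˈmim.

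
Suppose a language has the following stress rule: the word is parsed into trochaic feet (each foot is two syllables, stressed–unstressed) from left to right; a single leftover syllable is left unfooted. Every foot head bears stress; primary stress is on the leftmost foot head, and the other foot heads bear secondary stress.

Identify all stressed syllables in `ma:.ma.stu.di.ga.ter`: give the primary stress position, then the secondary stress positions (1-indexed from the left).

primary 1, secondary 3, 5

Parse left to right into trochaic (ˈσσ) feet: (ˈma:.ma) (ˈstu.di) (ˈga.ter).
Foot heads (stressed positions): 1, 3, 5.
End Rule Leftmost: primary stress on the leftmost head = syllable 1.
Secondary stress on 3, 5: ˈma:.ma.ˌstu.di.ˌga.ter.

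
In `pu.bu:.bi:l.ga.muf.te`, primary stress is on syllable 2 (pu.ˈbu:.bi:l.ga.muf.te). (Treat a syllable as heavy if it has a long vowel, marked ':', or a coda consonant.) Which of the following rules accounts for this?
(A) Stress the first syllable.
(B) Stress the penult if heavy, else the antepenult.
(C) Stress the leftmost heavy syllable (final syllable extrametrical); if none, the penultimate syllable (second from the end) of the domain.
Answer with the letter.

C

Rule A → syllable 1 (observed: 2).
Rule B → syllable 5 (observed: 2).
Rule C → syllable 2 ✓.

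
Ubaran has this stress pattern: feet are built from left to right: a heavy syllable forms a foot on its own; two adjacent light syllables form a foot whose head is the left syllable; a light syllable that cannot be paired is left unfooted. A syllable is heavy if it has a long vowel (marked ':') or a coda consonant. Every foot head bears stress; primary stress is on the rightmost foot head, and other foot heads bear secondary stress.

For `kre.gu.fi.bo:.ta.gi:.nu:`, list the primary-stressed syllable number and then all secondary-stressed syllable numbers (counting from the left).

Weights: 1 kre L, 2 gu L, 3 fi L, 4 bo: H, 5 ta L, 6 gi: H, 7 nu: H.
Parse left to right (heavy = foot alone; LL = one foot; stranded L unfooted): (ˈkre.gu) fi (ˈbo:) ta (ˈgi:) (ˈnu:).
Foot heads: 1, 4, 6, 7.
Primary stress on the rightmost head = syllable 7.
Secondary stress on 1, 4, 6: ˌkre.gu.fi.ˌbo:.ta.ˌgi:.ˈnu:.

primary 7, secondary 1, 4, 6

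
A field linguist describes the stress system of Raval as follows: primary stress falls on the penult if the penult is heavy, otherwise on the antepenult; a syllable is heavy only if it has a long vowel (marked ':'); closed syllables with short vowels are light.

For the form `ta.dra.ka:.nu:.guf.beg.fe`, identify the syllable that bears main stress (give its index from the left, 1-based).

5

Weights: 5 guf L, 6 beg L, 7 fe L.
The penult (syllable 6, beg) is light, so stress falls on the antepenult (syllable 5, guf).
Primary stress: syllable 5 → ta.dra.ka:.nu:.ˈguf.beg.fe.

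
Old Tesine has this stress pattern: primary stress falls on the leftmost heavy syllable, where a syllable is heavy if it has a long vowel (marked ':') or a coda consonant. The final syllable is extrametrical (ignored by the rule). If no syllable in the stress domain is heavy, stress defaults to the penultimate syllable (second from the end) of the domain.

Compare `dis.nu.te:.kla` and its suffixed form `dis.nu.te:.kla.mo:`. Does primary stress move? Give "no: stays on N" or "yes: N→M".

no: stays on 1

Base `dis.nu.te:.kla` (4 syllables):
  The final syllable (4, kla) is extrametrical; the stress domain is syllables 1–3.
  Weights: 1 dis H, 2 nu L, 3 te: H.
  Heavy syllables in the domain: 1, 3. The leftmost is syllable 1 (dis).
  → primary stress on syllable 1.
Suffixed `dis.nu.te:.kla.mo:` (5 syllables):
  The final syllable (5, mo:) is extrametrical; the stress domain is syllables 1–4.
  Weights: 1 dis H, 2 nu L, 3 te: H, 4 kla L.
  Heavy syllables in the domain: 1, 3. The leftmost is syllable 1 (dis).
  → primary stress on syllable 1.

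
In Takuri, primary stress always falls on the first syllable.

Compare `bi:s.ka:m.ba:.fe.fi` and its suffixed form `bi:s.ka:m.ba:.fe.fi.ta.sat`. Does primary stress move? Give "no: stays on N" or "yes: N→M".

no: stays on 1

Base `bi:s.ka:m.ba:.fe.fi` (5 syllables):
  The word has 5 syllables; the first syllable is syllable 1 (bi:s).
  → primary stress on syllable 1.
Suffixed `bi:s.ka:m.ba:.fe.fi.ta.sat` (7 syllables):
  The word has 7 syllables; the first syllable is syllable 1 (bi:s).
  → primary stress on syllable 1.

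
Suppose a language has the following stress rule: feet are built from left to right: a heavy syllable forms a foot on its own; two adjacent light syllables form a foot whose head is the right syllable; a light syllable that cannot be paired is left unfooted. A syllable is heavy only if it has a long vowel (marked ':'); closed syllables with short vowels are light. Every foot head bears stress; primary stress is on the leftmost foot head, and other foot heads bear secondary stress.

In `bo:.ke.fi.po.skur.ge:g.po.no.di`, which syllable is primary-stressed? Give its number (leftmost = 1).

1

Weights: 1 bo: H, 2 ke L, 3 fi L, 4 po L, 5 skur L, 6 ge:g H, 7 po L, 8 no L, 9 di L.
Parse left to right (heavy = foot alone; LL = one foot; stranded L unfooted): (ˈbo:) (ke.ˈfi) (po.ˈskur) (ˈge:g) (po.ˈno) di.
Foot heads: 1, 3, 5, 6, 8.
Primary stress on the leftmost head = syllable 1.
Primary stress: syllable 1 → ˈbo:.ke.fi.po.skur.ge:g.po.no.di.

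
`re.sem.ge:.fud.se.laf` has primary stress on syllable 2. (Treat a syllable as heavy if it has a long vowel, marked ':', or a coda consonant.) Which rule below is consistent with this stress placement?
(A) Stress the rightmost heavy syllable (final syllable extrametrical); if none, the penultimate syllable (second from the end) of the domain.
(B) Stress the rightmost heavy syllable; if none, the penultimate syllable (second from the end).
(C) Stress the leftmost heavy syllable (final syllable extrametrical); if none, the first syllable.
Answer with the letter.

Rule A → syllable 4 (observed: 2).
Rule B → syllable 6 (observed: 2).
Rule C → syllable 2 ✓.

C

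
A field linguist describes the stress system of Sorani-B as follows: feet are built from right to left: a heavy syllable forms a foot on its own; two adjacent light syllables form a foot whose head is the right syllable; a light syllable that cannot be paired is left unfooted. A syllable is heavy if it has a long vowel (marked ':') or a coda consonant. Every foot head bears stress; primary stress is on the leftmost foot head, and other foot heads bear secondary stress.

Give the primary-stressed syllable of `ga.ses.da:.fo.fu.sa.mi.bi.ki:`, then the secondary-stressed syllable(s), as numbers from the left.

primary 2, secondary 3, 6, 8, 9

Weights: 1 ga L, 2 ses H, 3 da: H, 4 fo L, 5 fu L, 6 sa L, 7 mi L, 8 bi L, 9 ki: H.
Parse right to left (heavy = foot alone; LL = one foot; stranded L unfooted): ga (ˈses) (ˈda:) fo (fu.ˈsa) (mi.ˈbi) (ˈki:).
Foot heads: 2, 3, 6, 8, 9.
Primary stress on the leftmost head = syllable 2.
Secondary stress on 3, 6, 8, 9: ga.ˈses.ˌda:.fo.fu.ˌsa.mi.ˌbi.ˌki:.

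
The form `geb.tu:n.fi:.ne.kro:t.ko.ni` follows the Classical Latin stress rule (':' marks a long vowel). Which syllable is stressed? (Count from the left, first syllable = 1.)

5

Classical Latin: stress the penult if heavy (long vowel or closed), else the antepenult.
Weights: 5 kro:t H, 6 ko L, 7 ni L.
The penult (syllable 6, ko) is light, so stress falls on the antepenult (syllable 5, kro:t).
Stress on syllable 5: geb.tu:n.fi:.ne.ˈkro:t.ko.ni.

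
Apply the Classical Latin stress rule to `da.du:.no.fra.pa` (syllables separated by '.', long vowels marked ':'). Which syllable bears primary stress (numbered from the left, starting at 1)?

Classical Latin: stress the penult if heavy (long vowel or closed), else the antepenult.
Weights: 3 no L, 4 fra L, 5 pa L.
The penult (syllable 4, fra) is light, so stress falls on the antepenult (syllable 3, no).
Stress on syllable 3: da.du:.ˈno.fra.pa.

3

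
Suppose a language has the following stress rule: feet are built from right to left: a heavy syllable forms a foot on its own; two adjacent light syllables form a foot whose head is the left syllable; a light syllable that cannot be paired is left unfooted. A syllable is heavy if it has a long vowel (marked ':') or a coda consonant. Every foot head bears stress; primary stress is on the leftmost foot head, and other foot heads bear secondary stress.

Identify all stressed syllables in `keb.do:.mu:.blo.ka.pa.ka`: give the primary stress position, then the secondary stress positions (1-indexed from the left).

primary 1, secondary 2, 3, 4, 6

Weights: 1 keb H, 2 do: H, 3 mu: H, 4 blo L, 5 ka L, 6 pa L, 7 ka L.
Parse right to left (heavy = foot alone; LL = one foot; stranded L unfooted): (ˈkeb) (ˈdo:) (ˈmu:) (ˈblo.ka) (ˈpa.ka).
Foot heads: 1, 2, 3, 4, 6.
Primary stress on the leftmost head = syllable 1.
Secondary stress on 2, 3, 4, 6: ˈkeb.ˌdo:.ˌmu:.ˌblo.ka.ˌpa.ka.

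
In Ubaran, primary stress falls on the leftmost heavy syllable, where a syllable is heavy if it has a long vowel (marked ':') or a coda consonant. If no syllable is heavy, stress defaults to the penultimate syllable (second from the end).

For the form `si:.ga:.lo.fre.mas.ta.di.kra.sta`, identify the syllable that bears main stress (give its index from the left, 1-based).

Weights: 1 si: H, 2 ga: H, 3 lo L, 4 fre L, 5 mas H, 6 ta L, 7 di L, 8 kra L, 9 sta L.
Heavy syllables in the domain: 1, 2, 5. The leftmost is syllable 1 (si:).
Primary stress: syllable 1 → ˈsi:.ga:.lo.fre.mas.ta.di.kra.sta.

1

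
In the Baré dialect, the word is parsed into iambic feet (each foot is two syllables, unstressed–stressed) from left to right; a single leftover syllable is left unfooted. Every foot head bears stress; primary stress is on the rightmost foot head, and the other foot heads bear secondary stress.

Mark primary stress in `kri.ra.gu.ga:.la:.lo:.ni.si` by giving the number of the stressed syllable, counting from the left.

8

Parse left to right into iambic (σˈσ) feet: (kri.ˈra) (gu.ˈga:) (la:.ˈlo:) (ni.ˈsi).
Foot heads (stressed positions): 2, 4, 6, 8.
End Rule Rightmost: primary stress on the rightmost head = syllable 8.
Primary stress: syllable 8 → kri.ra.gu.ga:.la:.lo:.ni.ˈsi.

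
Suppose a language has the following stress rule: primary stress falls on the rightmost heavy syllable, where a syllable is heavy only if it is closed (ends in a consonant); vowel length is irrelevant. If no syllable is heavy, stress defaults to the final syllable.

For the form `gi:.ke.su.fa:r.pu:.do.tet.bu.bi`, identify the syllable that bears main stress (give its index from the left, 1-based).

7

Weights: 1 gi: L, 2 ke L, 3 su L, 4 fa:r H, 5 pu: L, 6 do L, 7 tet H, 8 bu L, 9 bi L.
Heavy syllables in the domain: 4, 7. The rightmost is syllable 7 (tet).
Primary stress: syllable 7 → gi:.ke.su.fa:r.pu:.do.ˈtet.bu.bi.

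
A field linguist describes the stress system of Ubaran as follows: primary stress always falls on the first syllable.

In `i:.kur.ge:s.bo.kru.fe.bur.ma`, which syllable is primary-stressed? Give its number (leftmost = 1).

The word has 8 syllables; the first syllable is syllable 1 (i:).
Primary stress: syllable 1 → ˈi:.kur.ge:s.bo.kru.fe.bur.ma.

1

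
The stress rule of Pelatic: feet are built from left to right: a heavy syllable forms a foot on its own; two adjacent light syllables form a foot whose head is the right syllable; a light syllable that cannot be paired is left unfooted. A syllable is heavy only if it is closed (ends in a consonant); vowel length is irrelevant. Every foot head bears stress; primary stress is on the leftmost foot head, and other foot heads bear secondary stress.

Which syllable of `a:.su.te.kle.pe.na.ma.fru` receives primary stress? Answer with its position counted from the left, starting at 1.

2

Weights: 1 a: L, 2 su L, 3 te L, 4 kle L, 5 pe L, 6 na L, 7 ma L, 8 fru L.
Parse left to right (heavy = foot alone; LL = one foot; stranded L unfooted): (a:.ˈsu) (te.ˈkle) (pe.ˈna) (ma.ˈfru).
Foot heads: 2, 4, 6, 8.
Primary stress on the leftmost head = syllable 2.
Primary stress: syllable 2 → a:.ˈsu.te.kle.pe.na.ma.fru.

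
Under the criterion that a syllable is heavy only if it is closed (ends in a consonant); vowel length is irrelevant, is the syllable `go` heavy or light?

light

`go`: short vowel, open (no coda). Open (no coda) → light.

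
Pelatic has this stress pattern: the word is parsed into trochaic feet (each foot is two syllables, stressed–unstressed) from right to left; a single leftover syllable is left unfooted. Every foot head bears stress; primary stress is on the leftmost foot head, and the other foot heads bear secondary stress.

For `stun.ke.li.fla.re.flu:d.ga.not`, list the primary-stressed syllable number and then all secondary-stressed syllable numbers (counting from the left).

primary 1, secondary 3, 5, 7

Parse right to left into trochaic (ˈσσ) feet: (ˈstun.ke) (ˈli.fla) (ˈre.flu:d) (ˈga.not).
Foot heads (stressed positions): 1, 3, 5, 7.
End Rule Leftmost: primary stress on the leftmost head = syllable 1.
Secondary stress on 3, 5, 7: ˈstun.ke.ˌli.fla.ˌre.flu:d.ˌga.not.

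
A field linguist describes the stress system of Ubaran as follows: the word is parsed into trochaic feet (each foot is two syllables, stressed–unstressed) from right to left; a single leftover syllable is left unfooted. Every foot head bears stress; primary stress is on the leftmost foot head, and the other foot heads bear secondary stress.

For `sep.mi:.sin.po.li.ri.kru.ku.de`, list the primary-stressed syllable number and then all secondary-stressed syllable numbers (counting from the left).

Parse right to left into trochaic (ˈσσ) feet: sep (ˈmi:.sin) (ˈpo.li) (ˈri.kru) (ˈku.de). Syllable 1 is left unfooted.
Foot heads (stressed positions): 2, 4, 6, 8.
End Rule Leftmost: primary stress on the leftmost head = syllable 2.
Secondary stress on 4, 6, 8: sep.ˈmi:.sin.ˌpo.li.ˌri.kru.ˌku.de.

primary 2, secondary 4, 6, 8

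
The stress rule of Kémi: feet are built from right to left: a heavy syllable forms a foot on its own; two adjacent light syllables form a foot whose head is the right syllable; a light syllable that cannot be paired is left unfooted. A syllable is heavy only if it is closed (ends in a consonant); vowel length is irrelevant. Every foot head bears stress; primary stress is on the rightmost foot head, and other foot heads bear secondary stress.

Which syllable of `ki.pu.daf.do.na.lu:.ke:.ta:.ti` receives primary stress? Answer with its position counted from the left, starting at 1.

9

Weights: 1 ki L, 2 pu L, 3 daf H, 4 do L, 5 na L, 6 lu: L, 7 ke: L, 8 ta: L, 9 ti L.
Parse right to left (heavy = foot alone; LL = one foot; stranded L unfooted): (ki.ˈpu) (ˈdaf) (do.ˈna) (lu:.ˈke:) (ta:.ˈti).
Foot heads: 2, 3, 5, 7, 9.
Primary stress on the rightmost head = syllable 9.
Primary stress: syllable 9 → ki.pu.daf.do.na.lu:.ke:.ta:.ˈti.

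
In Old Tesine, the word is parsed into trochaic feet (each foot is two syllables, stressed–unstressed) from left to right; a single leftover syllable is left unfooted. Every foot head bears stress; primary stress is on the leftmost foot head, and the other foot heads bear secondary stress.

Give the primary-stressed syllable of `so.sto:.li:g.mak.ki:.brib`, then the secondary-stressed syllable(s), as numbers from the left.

primary 1, secondary 3, 5

Parse left to right into trochaic (ˈσσ) feet: (ˈso.sto:) (ˈli:g.mak) (ˈki:.brib).
Foot heads (stressed positions): 1, 3, 5.
End Rule Leftmost: primary stress on the leftmost head = syllable 1.
Secondary stress on 3, 5: ˈso.sto:.ˌli:g.mak.ˌki:.brib.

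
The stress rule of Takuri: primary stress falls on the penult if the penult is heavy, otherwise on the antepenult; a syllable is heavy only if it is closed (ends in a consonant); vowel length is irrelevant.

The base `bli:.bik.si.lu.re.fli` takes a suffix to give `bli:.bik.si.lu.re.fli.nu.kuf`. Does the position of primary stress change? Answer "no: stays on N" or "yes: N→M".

Base `bli:.bik.si.lu.re.fli` (6 syllables):
  Weights: 4 lu L, 5 re L, 6 fli L.
  The penult (syllable 5, re) is light, so stress falls on the antepenult (syllable 4, lu).
  → primary stress on syllable 4.
Suffixed `bli:.bik.si.lu.re.fli.nu.kuf` (8 syllables):
  Weights: 6 fli L, 7 nu L, 8 kuf H.
  The penult (syllable 7, nu) is light, so stress falls on the antepenult (syllable 6, fli).
  → primary stress on syllable 6.

yes: 4→6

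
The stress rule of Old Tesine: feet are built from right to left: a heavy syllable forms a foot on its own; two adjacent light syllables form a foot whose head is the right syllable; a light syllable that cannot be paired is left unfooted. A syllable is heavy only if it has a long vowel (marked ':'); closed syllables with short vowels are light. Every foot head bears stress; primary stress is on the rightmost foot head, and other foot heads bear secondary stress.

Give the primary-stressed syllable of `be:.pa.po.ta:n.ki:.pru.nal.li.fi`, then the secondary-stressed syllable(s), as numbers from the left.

primary 9, secondary 1, 3, 4, 5, 7

Weights: 1 be: H, 2 pa L, 3 po L, 4 ta:n H, 5 ki: H, 6 pru L, 7 nal L, 8 li L, 9 fi L.
Parse right to left (heavy = foot alone; LL = one foot; stranded L unfooted): (ˈbe:) (pa.ˈpo) (ˈta:n) (ˈki:) (pru.ˈnal) (li.ˈfi).
Foot heads: 1, 3, 4, 5, 7, 9.
Primary stress on the rightmost head = syllable 9.
Secondary stress on 1, 3, 4, 5, 7: ˌbe:.pa.ˌpo.ˌta:n.ˌki:.pru.ˌnal.li.ˈfi.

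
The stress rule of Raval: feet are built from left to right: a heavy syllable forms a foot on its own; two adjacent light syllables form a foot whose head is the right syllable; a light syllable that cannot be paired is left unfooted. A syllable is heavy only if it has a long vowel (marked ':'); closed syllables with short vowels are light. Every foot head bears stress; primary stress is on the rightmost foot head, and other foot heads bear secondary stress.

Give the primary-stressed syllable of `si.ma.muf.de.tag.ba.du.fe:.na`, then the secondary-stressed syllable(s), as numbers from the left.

primary 8, secondary 2, 4, 6

Weights: 1 si L, 2 ma L, 3 muf L, 4 de L, 5 tag L, 6 ba L, 7 du L, 8 fe: H, 9 na L.
Parse left to right (heavy = foot alone; LL = one foot; stranded L unfooted): (si.ˈma) (muf.ˈde) (tag.ˈba) du (ˈfe:) na.
Foot heads: 2, 4, 6, 8.
Primary stress on the rightmost head = syllable 8.
Secondary stress on 2, 4, 6: si.ˌma.muf.ˌde.tag.ˌba.du.ˈfe:.na.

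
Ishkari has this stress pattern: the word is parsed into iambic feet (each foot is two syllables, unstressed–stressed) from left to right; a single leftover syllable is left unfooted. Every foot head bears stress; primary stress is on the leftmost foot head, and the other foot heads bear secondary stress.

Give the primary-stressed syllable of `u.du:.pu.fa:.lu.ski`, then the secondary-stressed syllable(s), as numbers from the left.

Parse left to right into iambic (σˈσ) feet: (u.ˈdu:) (pu.ˈfa:) (lu.ˈski).
Foot heads (stressed positions): 2, 4, 6.
End Rule Leftmost: primary stress on the leftmost head = syllable 2.
Secondary stress on 4, 6: u.ˈdu:.pu.ˌfa:.lu.ˌski.

primary 2, secondary 4, 6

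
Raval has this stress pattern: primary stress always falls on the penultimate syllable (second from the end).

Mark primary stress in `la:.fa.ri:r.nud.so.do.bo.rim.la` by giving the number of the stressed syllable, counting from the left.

8

The word has 9 syllables; the penultimate syllable (second from the end) is syllable 8 (rim).
Primary stress: syllable 8 → la:.fa.ri:r.nud.so.do.bo.ˈrim.la.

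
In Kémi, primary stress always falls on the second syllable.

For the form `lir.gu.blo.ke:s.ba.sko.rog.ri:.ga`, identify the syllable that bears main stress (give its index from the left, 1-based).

2

The word has 9 syllables; the second syllable is syllable 2 (gu).
Primary stress: syllable 2 → lir.ˈgu.blo.ke:s.ba.sko.rog.ri:.ga.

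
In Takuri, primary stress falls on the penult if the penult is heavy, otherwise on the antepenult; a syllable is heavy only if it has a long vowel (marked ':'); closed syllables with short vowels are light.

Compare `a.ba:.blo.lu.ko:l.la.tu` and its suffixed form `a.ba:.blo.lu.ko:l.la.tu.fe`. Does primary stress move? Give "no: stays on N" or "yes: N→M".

Base `a.ba:.blo.lu.ko:l.la.tu` (7 syllables):
  Weights: 5 ko:l H, 6 la L, 7 tu L.
  The penult (syllable 6, la) is light, so stress falls on the antepenult (syllable 5, ko:l).
  → primary stress on syllable 5.
Suffixed `a.ba:.blo.lu.ko:l.la.tu.fe` (8 syllables):
  Weights: 6 la L, 7 tu L, 8 fe L.
  The penult (syllable 7, tu) is light, so stress falls on the antepenult (syllable 6, la).
  → primary stress on syllable 6.

yes: 5→6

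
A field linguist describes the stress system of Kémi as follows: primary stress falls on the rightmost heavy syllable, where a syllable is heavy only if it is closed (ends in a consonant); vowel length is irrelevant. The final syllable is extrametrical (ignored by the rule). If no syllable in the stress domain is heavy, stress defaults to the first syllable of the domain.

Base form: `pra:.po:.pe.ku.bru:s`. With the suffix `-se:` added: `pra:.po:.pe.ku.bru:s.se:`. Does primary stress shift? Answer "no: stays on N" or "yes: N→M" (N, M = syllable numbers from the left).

yes: 1→5

Base `pra:.po:.pe.ku.bru:s` (5 syllables):
  The final syllable (5, bru:s) is extrametrical; the stress domain is syllables 1–4.
  Weights: 1 pra: L, 2 po: L, 3 pe L, 4 ku L.
  No heavy syllable in the domain; default to the first syllable of the domain = syllable 1.
  → primary stress on syllable 1.
Suffixed `pra:.po:.pe.ku.bru:s.se:` (6 syllables):
  The final syllable (6, se:) is extrametrical; the stress domain is syllables 1–5.
  Weights: 1 pra: L, 2 po: L, 3 pe L, 4 ku L, 5 bru:s H.
  Heavy syllables in the domain: 5. The rightmost is syllable 5 (bru:s).
  → primary stress on syllable 5.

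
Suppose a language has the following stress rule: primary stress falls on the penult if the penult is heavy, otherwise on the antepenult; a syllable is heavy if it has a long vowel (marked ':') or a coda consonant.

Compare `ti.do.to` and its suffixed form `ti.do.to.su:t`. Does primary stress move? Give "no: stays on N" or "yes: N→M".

Base `ti.do.to` (3 syllables):
  Weights: 1 ti L, 2 do L, 3 to L.
  The penult (syllable 2, do) is light, so stress falls on the antepenult (syllable 1, ti).
  → primary stress on syllable 1.
Suffixed `ti.do.to.su:t` (4 syllables):
  Weights: 2 do L, 3 to L, 4 su:t H.
  The penult (syllable 3, to) is light, so stress falls on the antepenult (syllable 2, do).
  → primary stress on syllable 2.

yes: 1→2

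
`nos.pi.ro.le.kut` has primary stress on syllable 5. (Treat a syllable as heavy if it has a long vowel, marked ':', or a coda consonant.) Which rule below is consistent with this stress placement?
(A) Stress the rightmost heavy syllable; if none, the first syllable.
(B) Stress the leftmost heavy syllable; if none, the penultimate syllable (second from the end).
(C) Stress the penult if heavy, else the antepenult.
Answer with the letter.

A

Rule A → syllable 5 ✓.
Rule B → syllable 1 (observed: 5).
Rule C → syllable 3 (observed: 5).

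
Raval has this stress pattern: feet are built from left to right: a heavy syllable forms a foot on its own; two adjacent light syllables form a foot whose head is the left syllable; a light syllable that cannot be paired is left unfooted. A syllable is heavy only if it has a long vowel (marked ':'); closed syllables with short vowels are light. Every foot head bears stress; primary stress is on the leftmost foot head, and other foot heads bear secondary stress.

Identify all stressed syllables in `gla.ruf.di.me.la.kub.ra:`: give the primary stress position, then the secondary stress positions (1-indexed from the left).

Weights: 1 gla L, 2 ruf L, 3 di L, 4 me L, 5 la L, 6 kub L, 7 ra: H.
Parse left to right (heavy = foot alone; LL = one foot; stranded L unfooted): (ˈgla.ruf) (ˈdi.me) (ˈla.kub) (ˈra:).
Foot heads: 1, 3, 5, 7.
Primary stress on the leftmost head = syllable 1.
Secondary stress on 3, 5, 7: ˈgla.ruf.ˌdi.me.ˌla.kub.ˌra:.

primary 1, secondary 3, 5, 7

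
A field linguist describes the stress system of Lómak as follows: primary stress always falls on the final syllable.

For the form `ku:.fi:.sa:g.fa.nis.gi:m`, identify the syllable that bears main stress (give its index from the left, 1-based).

The word has 6 syllables; the final syllable is syllable 6 (gi:m).
Primary stress: syllable 6 → ku:.fi:.sa:g.fa.nis.ˈgi:m.

6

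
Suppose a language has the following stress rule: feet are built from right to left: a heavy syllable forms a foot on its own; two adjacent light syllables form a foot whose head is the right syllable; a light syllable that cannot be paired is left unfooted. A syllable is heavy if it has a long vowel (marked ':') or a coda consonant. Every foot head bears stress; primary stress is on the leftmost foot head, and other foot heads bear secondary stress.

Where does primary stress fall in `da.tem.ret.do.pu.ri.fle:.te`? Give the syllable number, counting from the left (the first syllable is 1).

2

Weights: 1 da L, 2 tem H, 3 ret H, 4 do L, 5 pu L, 6 ri L, 7 fle: H, 8 te L.
Parse right to left (heavy = foot alone; LL = one foot; stranded L unfooted): da (ˈtem) (ˈret) do (pu.ˈri) (ˈfle:) te.
Foot heads: 2, 3, 6, 7.
Primary stress on the leftmost head = syllable 2.
Primary stress: syllable 2 → da.ˈtem.ret.do.pu.ri.fle:.te.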